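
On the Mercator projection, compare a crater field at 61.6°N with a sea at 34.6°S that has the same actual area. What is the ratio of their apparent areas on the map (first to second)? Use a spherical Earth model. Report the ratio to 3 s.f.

Mercator is conformal with k = sec φ, so areal scale = k² = sec²φ.
At 61.6°: sec²(61.6°) = 1/0.4756² = 4.421.
At 34.6°: sec²(34.6°) = 1/0.8231² = 1.476.
Ratio = 4.421/1.476 = cos²(34.6°)/cos²(61.6°) ≈ 3.00.

3.00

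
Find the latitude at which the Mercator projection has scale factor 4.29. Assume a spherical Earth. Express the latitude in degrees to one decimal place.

76.5°

Mercator scale is k = sec φ = 1/cos φ.
1/cos φ = 4.29  ⇒  cos φ = 0.2331  ⇒  φ = arccos(0.2331) ≈ 76.5°.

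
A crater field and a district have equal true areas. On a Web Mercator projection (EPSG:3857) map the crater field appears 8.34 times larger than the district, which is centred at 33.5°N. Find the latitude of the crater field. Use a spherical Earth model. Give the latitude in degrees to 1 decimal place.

73.2°

On Mercator, (apparent₁)/(apparent₂) = sec²φ₁ / sec²φ₂ when true areas are equal.
cos²φ₂ / cos²φ₁ = 8.34  ⇒  cos φ₁ = cos 33.5° / √8.34 = 0.8339/2.888 = 0.2888.
φ₁ = arccos(0.2888) ≈ 73.2°.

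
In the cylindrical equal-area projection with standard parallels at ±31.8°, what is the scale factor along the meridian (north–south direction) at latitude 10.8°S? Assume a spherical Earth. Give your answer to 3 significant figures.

For cylindrical equal-area with standard parallel φ₀, h = cos φ / cos φ₀ and k = cos φ₀ / cos φ, so h·k = 1.
h = cos 10.8° / cos 31.8° = 0.9823/0.8499 = 1.156.

1.16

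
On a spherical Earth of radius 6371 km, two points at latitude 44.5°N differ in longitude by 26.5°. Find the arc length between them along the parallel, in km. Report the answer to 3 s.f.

2100 km

Arc length along a parallel = R cos φ · Δλ (with Δλ in radians).
= 6371 × cos 44.5° × (26.5° × π/180) = 6371 × 0.7133 × 0.4625 ≈ 2100 km.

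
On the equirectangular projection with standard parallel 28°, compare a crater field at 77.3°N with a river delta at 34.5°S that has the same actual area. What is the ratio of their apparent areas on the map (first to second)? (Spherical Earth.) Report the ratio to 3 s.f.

3.75

In the equirectangular projection with standard parallel φ₀ = 28° (x = Rλ cos φ₀, y = Rφ), meridians are true-scale (h = 1) and the parallel scale is k = cos φ₀ / cos φ.
Areal scale at 77.3°: h·k = 1.000 × 4.016 = 4.016.
Areal scale at 34.5°: h·k = 1.000 × 1.071 = 1.071.
Ratio = 4.016/1.071 ≈ 3.75.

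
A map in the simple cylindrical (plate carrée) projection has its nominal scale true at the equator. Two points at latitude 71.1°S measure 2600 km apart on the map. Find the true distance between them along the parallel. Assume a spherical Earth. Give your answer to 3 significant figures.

842 km

For the equirectangular projection with φ₀ = 0 (plate carrée), h = 1 along meridians and k = sec φ along parallels.
Along the parallel at 71.1°, map distances are exaggerated by k = sec 71.1° = 3.087.
True distance = 2600 / 3.087 = 2600 × cos 71.1° ≈ 842 km.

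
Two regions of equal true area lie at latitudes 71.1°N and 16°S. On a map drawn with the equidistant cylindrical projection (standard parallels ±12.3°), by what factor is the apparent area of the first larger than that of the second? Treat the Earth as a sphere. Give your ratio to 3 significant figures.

2.97

In the equirectangular projection with standard parallel φ₀ = 12.3° (x = Rλ cos φ₀, y = Rφ), meridians are true-scale (h = 1) and the parallel scale is k = cos φ₀ / cos φ.
Areal scale at 71.1°: h·k = 1.000 × 3.016 = 3.016.
Areal scale at 16°: h·k = 1.000 × 1.016 = 1.016.
Ratio = 3.016/1.016 ≈ 2.97.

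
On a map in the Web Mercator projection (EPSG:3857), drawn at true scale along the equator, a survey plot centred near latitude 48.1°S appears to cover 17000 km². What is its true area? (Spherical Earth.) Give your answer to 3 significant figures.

The Mercator projection is conformal; its linear scale factor is the same in every direction and equals sec φ = 1/cos φ.
Areal scale = k² = sec²φ = 1/cos²(48.1°) = 1/0.6678² = 2.242.
True area = apparent / (areal scale) = 17000 / 2.242 ≈ 7580 km².

7580 km²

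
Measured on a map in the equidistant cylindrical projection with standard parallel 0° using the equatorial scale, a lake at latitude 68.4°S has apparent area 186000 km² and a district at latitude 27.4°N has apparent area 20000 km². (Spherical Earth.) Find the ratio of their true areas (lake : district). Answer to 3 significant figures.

3.86

Plate carrée has h = 1 and k = sec φ, giving areal scale sec φ; true area = (apparent area) · cos φ.
True area of lake: 186000 × cos(68.4°) = 186000 × 0.3681 = 68470 km².
True area of district: 20000 × cos(27.4°) = 20000 × 0.8878 = 17760 km².
Ratio = 68470 / 17760 ≈ 3.86.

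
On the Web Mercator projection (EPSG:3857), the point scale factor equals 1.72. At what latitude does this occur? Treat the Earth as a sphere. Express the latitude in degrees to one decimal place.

Mercator scale is k = sec φ = 1/cos φ.
1/cos φ = 1.72  ⇒  cos φ = 0.5814  ⇒  φ = arccos(0.5814) ≈ 54.5°.

54.5°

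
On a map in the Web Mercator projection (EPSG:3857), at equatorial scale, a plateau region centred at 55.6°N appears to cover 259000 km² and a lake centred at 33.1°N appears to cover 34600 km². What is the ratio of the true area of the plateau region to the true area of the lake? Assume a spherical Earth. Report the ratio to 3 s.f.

On Mercator the areal scale is sec²φ, so true area = apparent × cos²φ.
True area of plateau region: 259000 × cos²(55.6°) = 259000 × 0.3192 = 82670 km².
True area of lake: 34600 × cos²(33.1°) = 34600 × 0.7018 = 24280 km².
Ratio = 82670 / 24280 ≈ 3.40.

3.40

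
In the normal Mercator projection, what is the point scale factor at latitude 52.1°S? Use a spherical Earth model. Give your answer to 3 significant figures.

The Mercator projection is conformal; its linear scale factor is the same in every direction and equals sec φ = 1/cos φ.
k = 1/cos 52.1° = 1/0.6143 = 1.628.

1.63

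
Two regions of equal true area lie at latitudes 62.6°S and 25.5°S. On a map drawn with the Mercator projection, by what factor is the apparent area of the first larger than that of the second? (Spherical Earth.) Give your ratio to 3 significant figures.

3.85

Mercator areal scale is sec²φ.
At 62.6°: sec²(62.6°) = 1/0.4602² = 4.722.
At 25.5°: sec²(25.5°) = 1/0.9026² = 1.228.
Ratio = 4.722/1.228 = cos²(25.5°)/cos²(62.6°) ≈ 3.85.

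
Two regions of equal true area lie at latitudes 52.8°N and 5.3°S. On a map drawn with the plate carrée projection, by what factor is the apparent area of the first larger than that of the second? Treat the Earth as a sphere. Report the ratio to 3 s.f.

1.65

In the plate carrée (x = Rλ, y = Rφ), meridians are true-scale (h = 1) and parallels are stretched by k = sec φ.
Areal scale at 52.8°: h·k = 1.000 × 1.654 = 1.654.
Areal scale at 5.3°: h·k = 1.000 × 1.004 = 1.004.
Ratio = 1.654/1.004 ≈ 1.65.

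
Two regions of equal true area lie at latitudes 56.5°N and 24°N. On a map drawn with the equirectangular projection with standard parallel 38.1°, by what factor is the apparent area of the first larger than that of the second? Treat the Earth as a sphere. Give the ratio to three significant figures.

The equidistant cylindrical projection with φ₀ = 38.1° has h = 1 (meridians true) and k = cos φ₀ / cos φ along parallels.
Areal scale at 56.5°: h·k = 1.000 × 1.426 = 1.426.
Areal scale at 24°: h·k = 1.000 × 0.8614 = 0.8614.
Ratio = 1.426/0.8614 ≈ 1.66.

1.66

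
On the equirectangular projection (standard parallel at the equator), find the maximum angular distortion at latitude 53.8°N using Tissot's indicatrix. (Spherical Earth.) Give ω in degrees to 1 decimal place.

29.8°

In the plate carrée (x = Rλ, y = Rφ), meridians are true-scale (h = 1) and parallels are stretched by k = sec φ.
At 53.8°: h = 1.000, k = 1.693; principal scales a = 1.693, b = 1.000.
sin(ω/2) = (a − b)/(a + b) = 0.6932/2.693 = 0.2574, so ω = 2 arcsin(0.2574) ≈ 29.8°.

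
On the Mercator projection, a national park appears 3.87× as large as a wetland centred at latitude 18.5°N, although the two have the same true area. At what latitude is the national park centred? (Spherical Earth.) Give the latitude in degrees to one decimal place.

Mercator areal scale is sec²φ, so apparent-area ratio = sec²φ₁ / sec²φ₂ = cos²φ₂ / cos²φ₁.
cos²φ₂ / cos²φ₁ = 3.87  ⇒  cos φ₁ = cos 18.5° / √3.87 = 0.9483/1.967 = 0.4821.
φ₁ = arccos(0.4821) ≈ 61.2°.

61.2°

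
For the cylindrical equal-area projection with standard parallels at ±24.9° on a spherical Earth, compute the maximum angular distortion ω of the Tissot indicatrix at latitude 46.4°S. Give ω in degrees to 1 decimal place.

31.0°

A cylindrical equal-area projection with standard parallel φ₀ has meridian scale h = cos φ / cos φ₀ and parallel scale k = cos φ₀ / cos φ (so areas are preserved, h·k = 1).
At 46.4°: h = 0.7603, k = 1.315; principal scales a = 1.315, b = 0.7603.
sin(ω/2) = (a − b)/(a + b) = 0.5550/2.076 = 0.2674, so ω = 2 arcsin(0.2674) ≈ 31.0°.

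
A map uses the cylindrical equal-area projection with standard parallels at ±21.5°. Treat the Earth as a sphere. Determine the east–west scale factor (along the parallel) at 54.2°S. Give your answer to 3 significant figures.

1.59

A cylindrical equal-area projection with standard parallel φ₀ has meridian scale h = cos φ / cos φ₀ and parallel scale k = cos φ₀ / cos φ (so areas are preserved, h·k = 1).
k = cos 21.5° / cos 54.2° = 0.9304/0.5850 = 1.591.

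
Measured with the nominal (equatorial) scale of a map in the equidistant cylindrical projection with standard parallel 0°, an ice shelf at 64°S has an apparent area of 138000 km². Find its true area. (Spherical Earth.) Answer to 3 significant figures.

For the equirectangular projection with φ₀ = 0 (plate carrée), h = 1 along meridians and k = sec φ along parallels.
Areal scale = h·k = 1 × sec φ; at 64°, h = 1.000, k = 2.281, so h·k = 2.281.
True area = apparent / (areal scale) = 138000 / 2.281 ≈ 60500 km².

60500 km²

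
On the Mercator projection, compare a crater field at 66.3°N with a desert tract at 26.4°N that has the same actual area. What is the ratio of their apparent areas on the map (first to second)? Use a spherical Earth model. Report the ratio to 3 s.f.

On Mercator, area is exaggerated by sec²φ = 1/cos²φ.
At 66.3°: sec²(66.3°) = 1/0.4019² = 6.190.
At 26.4°: sec²(26.4°) = 1/0.8957² = 1.246.
Ratio = 6.190/1.246 = cos²(26.4°)/cos²(66.3°) ≈ 4.97.

4.97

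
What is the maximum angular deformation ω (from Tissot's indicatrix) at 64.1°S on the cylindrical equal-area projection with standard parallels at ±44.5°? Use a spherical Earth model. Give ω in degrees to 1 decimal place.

For cylindrical equal-area with standard parallel φ₀, h = cos φ / cos φ₀ and k = cos φ₀ / cos φ, so h·k = 1.
At 64.1°: h = 0.6124, k = 1.633; principal scales a = 1.633, b = 0.6124.
sin(ω/2) = (a − b)/(a + b) = 1.020/2.245 = 0.4545, so ω = 2 arcsin(0.4545) ≈ 54.1°.

54.1°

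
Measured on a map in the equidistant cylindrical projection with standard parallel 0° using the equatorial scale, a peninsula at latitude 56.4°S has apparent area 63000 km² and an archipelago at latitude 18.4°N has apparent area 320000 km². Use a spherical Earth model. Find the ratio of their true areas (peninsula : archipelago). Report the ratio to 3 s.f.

0.115

Plate carrée has h = 1 and k = sec φ, giving areal scale sec φ; true area = (apparent area) · cos φ.
True area of peninsula: 63000 × cos(56.4°) = 63000 × 0.5534 = 34860 km².
True area of archipelago: 320000 × cos(18.4°) = 320000 × 0.9489 = 303600 km².
Ratio = 34860 / 303600 ≈ 0.115.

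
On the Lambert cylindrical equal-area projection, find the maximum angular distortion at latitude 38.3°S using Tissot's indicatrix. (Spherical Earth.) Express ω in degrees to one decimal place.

The Lambert cylindrical equal-area projection is the cylindrical equal-area projection with its standard parallel at the equator (φ₀ = 0). For cylindrical equal-area with standard parallel φ₀, h = cos φ / cos φ₀ and k = cos φ₀ / cos φ, so h·k = 1.
At 38.3°: h = 0.7848, k = 1.274; principal scales a = 1.274, b = 0.7848.
sin(ω/2) = (a − b)/(a + b) = 0.4895/2.059 = 0.2377, so ω = 2 arcsin(0.2377) ≈ 27.5°.

27.5°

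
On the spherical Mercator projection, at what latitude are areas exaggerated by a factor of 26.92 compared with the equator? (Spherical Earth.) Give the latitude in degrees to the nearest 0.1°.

78.9°

Mercator areal scale is sec²φ.
sec²φ = 26.92  ⇒  cos²φ = 0.03715  ⇒  cos φ = 0.1927.
φ = arccos(0.1927) ≈ 78.9°.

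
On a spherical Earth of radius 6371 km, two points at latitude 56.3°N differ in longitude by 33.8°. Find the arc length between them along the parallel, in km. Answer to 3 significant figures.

2090 km

Arc length along a parallel = R cos φ · Δλ (with Δλ in radians).
= 6371 × cos 56.3° × (33.8° × π/180) = 6371 × 0.5548 × 0.5899 ≈ 2090 km.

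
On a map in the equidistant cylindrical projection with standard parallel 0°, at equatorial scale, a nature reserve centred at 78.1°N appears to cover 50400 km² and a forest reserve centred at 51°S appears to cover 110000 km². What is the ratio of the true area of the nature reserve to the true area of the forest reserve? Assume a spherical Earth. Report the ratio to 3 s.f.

0.150

Plate carrée has h = 1 and k = sec φ, giving areal scale sec φ; true area = (apparent area) · cos φ.
True area of nature reserve: 50400 × cos(78.1°) = 50400 × 0.2062 = 10390 km².
True area of forest reserve: 110000 × cos(51°) = 110000 × 0.6293 = 69230 km².
Ratio = 10390 / 69230 ≈ 0.150.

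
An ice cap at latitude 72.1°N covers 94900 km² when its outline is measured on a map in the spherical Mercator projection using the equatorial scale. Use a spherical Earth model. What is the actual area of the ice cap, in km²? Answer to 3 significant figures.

8970 km²

The Mercator projection is conformal; its linear scale factor is the same in every direction and equals sec φ = 1/cos φ.
Areal scale = k² = sec²φ = 1/cos²(72.1°) = 1/0.3074² = 10.59.
True area = apparent / (areal scale) = 94900 / 10.59 ≈ 8970 km².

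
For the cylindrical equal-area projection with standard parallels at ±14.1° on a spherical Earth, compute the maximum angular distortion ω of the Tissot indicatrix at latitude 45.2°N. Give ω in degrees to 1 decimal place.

36.0°

A cylindrical equal-area projection with standard parallel φ₀ has meridian scale h = cos φ / cos φ₀ and parallel scale k = cos φ₀ / cos φ (so areas are preserved, h·k = 1).
At 45.2°: h = 0.7265, k = 1.376; principal scales a = 1.376, b = 0.7265.
sin(ω/2) = (a − b)/(a + b) = 0.6499/2.103 = 0.3090, so ω = 2 arcsin(0.3090) ≈ 36.0°.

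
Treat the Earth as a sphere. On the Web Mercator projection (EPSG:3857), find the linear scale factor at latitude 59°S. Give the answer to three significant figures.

The Mercator projection is conformal; its linear scale factor is the same in every direction and equals sec φ = 1/cos φ.
k = 1/cos 59° = 1/0.5150 = 1.942.

1.94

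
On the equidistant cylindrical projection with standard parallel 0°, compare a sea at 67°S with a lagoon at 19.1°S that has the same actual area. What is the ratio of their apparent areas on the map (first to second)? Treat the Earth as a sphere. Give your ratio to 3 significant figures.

2.42

For the equirectangular projection with φ₀ = 0 (plate carrée), h = 1 along meridians and k = sec φ along parallels.
Areal scale at 67°: h·k = 1.000 × 2.559 = 2.559.
Areal scale at 19.1°: h·k = 1.000 × 1.058 = 1.058.
Ratio = 2.559/1.058 ≈ 2.42.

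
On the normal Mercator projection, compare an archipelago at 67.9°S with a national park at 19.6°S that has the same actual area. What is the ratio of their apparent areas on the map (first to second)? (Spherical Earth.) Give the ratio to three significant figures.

6.27

Mercator areal scale is sec²φ.
At 67.9°: sec²(67.9°) = 1/0.3762² = 7.065.
At 19.6°: sec²(19.6°) = 1/0.9421² = 1.127.
Ratio = 7.065/1.127 = cos²(19.6°)/cos²(67.9°) ≈ 6.27.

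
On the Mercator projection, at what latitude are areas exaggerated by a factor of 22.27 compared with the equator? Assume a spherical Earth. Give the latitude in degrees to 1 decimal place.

Mercator areal scale is sec²φ.
sec²φ = 22.27  ⇒  cos²φ = 0.04490  ⇒  cos φ = 0.2119.
φ = arccos(0.2119) ≈ 77.8°.

77.8°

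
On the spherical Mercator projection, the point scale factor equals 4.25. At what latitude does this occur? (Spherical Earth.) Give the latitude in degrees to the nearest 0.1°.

Mercator scale is k = sec φ = 1/cos φ.
1/cos φ = 4.25  ⇒  cos φ = 0.2353  ⇒  φ = arccos(0.2353) ≈ 76.4°.

76.4°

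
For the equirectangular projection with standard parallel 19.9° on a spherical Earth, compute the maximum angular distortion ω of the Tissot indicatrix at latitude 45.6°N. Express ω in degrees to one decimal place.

The equidistant cylindrical projection with φ₀ = 19.9° has h = 1 (meridians true) and k = cos φ₀ / cos φ along parallels.
At 45.6°: h = 1.000, k = 1.344; principal scales a = 1.344, b = 1.000.
sin(ω/2) = (a − b)/(a + b) = 0.3439/2.344 = 0.1467, so ω = 2 arcsin(0.1467) ≈ 16.9°.

16.9°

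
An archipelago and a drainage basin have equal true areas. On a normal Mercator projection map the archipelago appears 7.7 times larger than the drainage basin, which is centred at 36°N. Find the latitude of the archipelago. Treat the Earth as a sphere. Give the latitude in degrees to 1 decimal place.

Mercator areal scale is sec²φ, so apparent-area ratio = sec²φ₁ / sec²φ₂ = cos²φ₂ / cos²φ₁.
cos²φ₂ / cos²φ₁ = 7.7  ⇒  cos φ₁ = cos 36° / √7.7 = 0.8090/2.775 = 0.2915.
φ₁ = arccos(0.2915) ≈ 73.0°.

73.0°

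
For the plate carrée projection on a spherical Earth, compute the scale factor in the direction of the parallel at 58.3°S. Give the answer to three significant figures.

1.90

Plate carrée maps x = Rλ, y = Rφ. The meridian scale is h = 1 and the parallel scale is k = 1/cos φ = sec φ.
k = 1/cos 58.3° = 1/0.5255 = 1.903.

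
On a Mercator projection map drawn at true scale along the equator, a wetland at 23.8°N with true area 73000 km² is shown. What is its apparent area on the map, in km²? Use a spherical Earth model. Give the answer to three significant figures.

The Mercator projection is conformal; its linear scale factor is the same in every direction and equals sec φ = 1/cos φ.
Areal scale = k² = sec²φ = 1/cos²(23.8°) = 1/0.9150² = 1.195.
Apparent area = 73000 × 1.195 ≈ 87200 km².

87200 km²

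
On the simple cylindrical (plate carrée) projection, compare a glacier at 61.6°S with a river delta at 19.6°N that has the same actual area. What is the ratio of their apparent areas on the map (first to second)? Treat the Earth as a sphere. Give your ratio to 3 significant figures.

1.98

For the equirectangular projection with φ₀ = 0 (plate carrée), h = 1 along meridians and k = sec φ along parallels.
Areal scale at 61.6°: h·k = 1.000 × 2.103 = 2.103.
Areal scale at 19.6°: h·k = 1.000 × 1.062 = 1.062.
Ratio = 2.103/1.062 ≈ 1.98.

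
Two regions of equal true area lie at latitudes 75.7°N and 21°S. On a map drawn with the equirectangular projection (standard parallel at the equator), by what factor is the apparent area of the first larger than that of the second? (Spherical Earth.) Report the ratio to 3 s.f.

Plate carrée maps x = Rλ, y = Rφ. The meridian scale is h = 1 and the parallel scale is k = 1/cos φ = sec φ.
Areal scale at 75.7°: h·k = 1.000 × 4.049 = 4.049.
Areal scale at 21°: h·k = 1.000 × 1.071 = 1.071.
Ratio = 4.049/1.071 ≈ 3.78.

3.78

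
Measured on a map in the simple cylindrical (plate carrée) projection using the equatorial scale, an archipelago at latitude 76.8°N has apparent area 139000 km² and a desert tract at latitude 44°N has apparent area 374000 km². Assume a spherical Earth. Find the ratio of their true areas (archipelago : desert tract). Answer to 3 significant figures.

0.118

Plate carrée has h = 1 and k = sec φ, giving areal scale sec φ; true area = (apparent area) · cos φ.
True area of archipelago: 139000 × cos(76.8°) = 139000 × 0.2284 = 31740 km².
True area of desert tract: 374000 × cos(44°) = 374000 × 0.7193 = 269000 km².
Ratio = 31740 / 269000 ≈ 0.118.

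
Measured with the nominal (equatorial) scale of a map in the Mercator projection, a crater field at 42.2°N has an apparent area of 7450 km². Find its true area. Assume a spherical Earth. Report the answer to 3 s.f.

4090 km²

For Mercator, h = k = sec φ (a conformal cylindrical projection has a single point scale, 1/cos φ).
Areal scale = k² = sec²φ = 1/cos²(42.2°) = 1/0.7408² = 1.822.
True area = apparent / (areal scale) = 7450 / 1.822 ≈ 4090 km².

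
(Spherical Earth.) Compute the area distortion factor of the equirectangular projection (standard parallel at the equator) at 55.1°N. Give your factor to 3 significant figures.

For the equirectangular projection with φ₀ = 0 (plate carrée), h = 1 along meridians and k = sec φ along parallels.
Areal scale = h·k = 1 × sec φ; at 55.1°, h = 1.000, k = 1.748, so h·k = 1.748.

1.75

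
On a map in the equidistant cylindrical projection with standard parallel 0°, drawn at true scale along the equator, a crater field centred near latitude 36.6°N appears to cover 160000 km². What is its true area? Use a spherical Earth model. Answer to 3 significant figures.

In the plate carrée (x = Rλ, y = Rφ), meridians are true-scale (h = 1) and parallels are stretched by k = sec φ.
Areal scale = h·k = 1 × sec φ; at 36.6°, h = 1.000, k = 1.246, so h·k = 1.246.
True area = apparent / (areal scale) = 160000 / 1.246 ≈ 128000 km².

128000 km²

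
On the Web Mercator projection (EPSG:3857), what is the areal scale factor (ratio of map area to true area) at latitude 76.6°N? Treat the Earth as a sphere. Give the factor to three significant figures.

Mercator is conformal, so the point scale is isotropic: h = k = sec φ = 1/cos φ.
Areal scale = k² = sec²φ = 1/cos²(76.6°) = 1/0.2317² = 18.62.

18.6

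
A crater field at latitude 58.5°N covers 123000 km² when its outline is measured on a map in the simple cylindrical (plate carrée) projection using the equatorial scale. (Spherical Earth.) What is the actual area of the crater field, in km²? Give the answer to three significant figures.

64300 km²

For the equirectangular projection with φ₀ = 0 (plate carrée), h = 1 along meridians and k = sec φ along parallels.
Areal scale = h·k = 1 × sec φ; at 58.5°, h = 1.000, k = 1.914, so h·k = 1.914.
True area = apparent / (areal scale) = 123000 / 1.914 ≈ 64300 km².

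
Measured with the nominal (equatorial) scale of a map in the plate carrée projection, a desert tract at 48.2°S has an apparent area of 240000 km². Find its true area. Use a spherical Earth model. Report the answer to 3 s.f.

For the equirectangular projection with φ₀ = 0 (plate carrée), h = 1 along meridians and k = sec φ along parallels.
Areal scale = h·k = 1 × sec φ; at 48.2°, h = 1.000, k = 1.500, so h·k = 1.500.
True area = apparent / (areal scale) = 240000 / 1.500 ≈ 160000 km².

160000 km²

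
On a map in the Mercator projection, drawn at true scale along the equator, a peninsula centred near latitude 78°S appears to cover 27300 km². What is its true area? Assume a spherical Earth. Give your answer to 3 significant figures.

The Mercator projection is conformal; its linear scale factor is the same in every direction and equals sec φ = 1/cos φ.
Areal scale = k² = sec²φ = 1/cos²(78°) = 1/0.2079² = 23.13.
True area = apparent / (areal scale) = 27300 / 23.13 ≈ 1180 km².

1180 km²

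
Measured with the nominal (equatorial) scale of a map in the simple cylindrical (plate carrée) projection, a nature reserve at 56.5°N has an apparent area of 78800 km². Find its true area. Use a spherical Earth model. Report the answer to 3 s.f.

For the equirectangular projection with φ₀ = 0 (plate carrée), h = 1 along meridians and k = sec φ along parallels.
Areal scale = h·k = 1 × sec φ; at 56.5°, h = 1.000, k = 1.812, so h·k = 1.812.
True area = apparent / (areal scale) = 78800 / 1.812 ≈ 43500 km².

43500 km²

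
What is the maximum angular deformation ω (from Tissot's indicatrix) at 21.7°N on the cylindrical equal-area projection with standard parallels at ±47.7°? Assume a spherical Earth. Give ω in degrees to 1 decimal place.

36.3°

For cylindrical equal-area with standard parallel φ₀, h = cos φ / cos φ₀ and k = cos φ₀ / cos φ, so h·k = 1.
At 21.7°: h = 1.381, k = 0.7243; principal scales a = 1.381, b = 0.7243.
sin(ω/2) = (a − b)/(a + b) = 0.6562/2.105 = 0.3118, so ω = 2 arcsin(0.3118) ≈ 36.3°.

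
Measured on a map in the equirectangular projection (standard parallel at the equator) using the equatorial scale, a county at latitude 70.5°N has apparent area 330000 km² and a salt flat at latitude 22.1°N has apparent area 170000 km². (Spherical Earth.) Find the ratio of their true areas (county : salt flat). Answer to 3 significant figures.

0.699

Plate carrée has h = 1 and k = sec φ, giving areal scale sec φ; true area = (apparent area) · cos φ.
True area of county: 330000 × cos(70.5°) = 330000 × 0.3338 = 110200 km².
True area of salt flat: 170000 × cos(22.1°) = 170000 × 0.9265 = 157500 km².
Ratio = 110200 / 157500 ≈ 0.699.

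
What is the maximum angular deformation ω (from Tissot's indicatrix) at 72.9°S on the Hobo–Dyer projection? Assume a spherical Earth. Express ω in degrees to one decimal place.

The Hobo–Dyer projection is cylindrical equal-area with φ₀ = 37.5°. For cylindrical equal-area with standard parallel φ₀, h = cos φ / cos φ₀ and k = cos φ₀ / cos φ, so h·k = 1.
At 72.9°: h = 0.3706, k = 2.698; principal scales a = 2.698, b = 0.3706.
sin(ω/2) = (a − b)/(a + b) = 2.327/3.069 = 0.7584, so ω = 2 arcsin(0.7584) ≈ 98.7°.

98.7°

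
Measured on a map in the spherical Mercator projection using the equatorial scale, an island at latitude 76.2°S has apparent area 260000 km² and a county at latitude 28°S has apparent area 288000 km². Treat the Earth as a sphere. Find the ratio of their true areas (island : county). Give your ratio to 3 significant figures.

On Mercator the areal scale is sec²φ, so true area = apparent × cos²φ.
True area of island: 260000 × cos²(76.2°) = 260000 × 0.05690 = 14790 km².
True area of county: 288000 × cos²(28°) = 288000 × 0.7796 = 224500 km².
Ratio = 14790 / 224500 ≈ 0.0659.

0.0659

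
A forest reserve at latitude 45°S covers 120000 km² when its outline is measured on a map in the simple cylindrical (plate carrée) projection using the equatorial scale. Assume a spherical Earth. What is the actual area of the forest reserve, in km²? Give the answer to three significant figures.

84900 km²

In the plate carrée (x = Rλ, y = Rφ), meridians are true-scale (h = 1) and parallels are stretched by k = sec φ.
Areal scale = h·k = 1 × sec φ; at 45°, h = 1.000, k = 1.414, so h·k = 1.414.
True area = apparent / (areal scale) = 120000 / 1.414 ≈ 84900 km².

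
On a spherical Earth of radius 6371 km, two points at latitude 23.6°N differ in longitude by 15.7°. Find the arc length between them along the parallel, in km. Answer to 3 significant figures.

1600 km

Arc length along a parallel = R cos φ · Δλ (with Δλ in radians).
= 6371 × cos 23.6° × (15.7° × π/180) = 6371 × 0.9164 × 0.2740 ≈ 1600 km.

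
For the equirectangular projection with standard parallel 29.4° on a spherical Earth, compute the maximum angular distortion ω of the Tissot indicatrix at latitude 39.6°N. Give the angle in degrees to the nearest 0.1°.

In the equirectangular projection with standard parallel φ₀ = 29.4° (x = Rλ cos φ₀, y = Rφ), meridians are true-scale (h = 1) and the parallel scale is k = cos φ₀ / cos φ.
At 39.6°: h = 1.000, k = 1.131; principal scales a = 1.131, b = 1.000.
sin(ω/2) = (a − b)/(a + b) = 0.1307/2.131 = 0.06134, so ω = 2 arcsin(0.06134) ≈ 7.0°.

7.0°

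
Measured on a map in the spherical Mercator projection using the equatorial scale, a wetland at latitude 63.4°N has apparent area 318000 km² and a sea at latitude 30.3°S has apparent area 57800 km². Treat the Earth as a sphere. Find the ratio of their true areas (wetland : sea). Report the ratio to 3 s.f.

Since Mercator area scale is 1/cos²φ, the true area equals the apparent area multiplied by cos²φ.
True area of wetland: 318000 × cos²(63.4°) = 318000 × 0.2005 = 63760 km².
True area of sea: 57800 × cos²(30.3°) = 57800 × 0.7455 = 43090 km².
Ratio = 63760 / 43090 ≈ 1.48.

1.48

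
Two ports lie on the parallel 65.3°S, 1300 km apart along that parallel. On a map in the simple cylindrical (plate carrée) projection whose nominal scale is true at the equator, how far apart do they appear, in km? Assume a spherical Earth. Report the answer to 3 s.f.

In the plate carrée (x = Rλ, y = Rφ), meridians are true-scale (h = 1) and parallels are stretched by k = sec φ.
Along the parallel, k = sec 65.3° = 1/0.4179 = 2.393.
Map distance = 1300 × 2.393 ≈ 3110 km.

3110 km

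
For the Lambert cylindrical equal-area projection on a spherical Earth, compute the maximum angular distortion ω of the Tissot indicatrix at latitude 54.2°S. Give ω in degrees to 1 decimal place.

58.7°

The Lambert cylindrical equal-area projection is the cylindrical equal-area projection with its standard parallel at the equator (φ₀ = 0). A cylindrical equal-area projection with standard parallel φ₀ has meridian scale h = cos φ / cos φ₀ and parallel scale k = cos φ₀ / cos φ (so areas are preserved, h·k = 1).
At 54.2°: h = 0.5850, k = 1.710; principal scales a = 1.710, b = 0.5850.
sin(ω/2) = (a − b)/(a + b) = 1.125/2.294 = 0.4901, so ω = 2 arcsin(0.4901) ≈ 58.7°.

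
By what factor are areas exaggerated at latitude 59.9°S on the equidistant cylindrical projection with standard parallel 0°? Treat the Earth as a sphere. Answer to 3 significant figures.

Plate carrée maps x = Rλ, y = Rφ. The meridian scale is h = 1 and the parallel scale is k = 1/cos φ = sec φ.
Areal scale = h·k = 1 × sec φ; at 59.9°, h = 1.000, k = 1.994, so h·k = 1.994.

1.99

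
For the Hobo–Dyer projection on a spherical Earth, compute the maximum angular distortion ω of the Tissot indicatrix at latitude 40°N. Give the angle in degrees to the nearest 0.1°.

The Hobo–Dyer projection is cylindrical equal-area with φ₀ = 37.5°. For cylindrical equal-area with standard parallel φ₀, h = cos φ / cos φ₀ and k = cos φ₀ / cos φ, so h·k = 1.
At 40°: h = 0.9656, k = 1.036; principal scales a = 1.036, b = 0.9656.
sin(ω/2) = (a − b)/(a + b) = 0.07007/2.001 = 0.03501, so ω = 2 arcsin(0.03501) ≈ 4.0°.

4.0°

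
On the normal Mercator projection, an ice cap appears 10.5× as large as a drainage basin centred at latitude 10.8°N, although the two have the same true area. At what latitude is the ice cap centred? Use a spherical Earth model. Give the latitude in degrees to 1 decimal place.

On Mercator, (apparent₁)/(apparent₂) = sec²φ₁ / sec²φ₂ when true areas are equal.
cos²φ₂ / cos²φ₁ = 10.5  ⇒  cos φ₁ = cos 10.8° / √10.5 = 0.9823/3.240 = 0.3031.
φ₁ = arccos(0.3031) ≈ 72.4°.

72.4°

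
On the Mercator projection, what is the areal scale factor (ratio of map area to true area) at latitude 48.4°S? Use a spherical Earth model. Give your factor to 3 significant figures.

2.27

The Mercator projection is conformal; its linear scale factor is the same in every direction and equals sec φ = 1/cos φ.
Areal scale = k² = sec²φ = 1/cos²(48.4°) = 1/0.6639² = 2.269.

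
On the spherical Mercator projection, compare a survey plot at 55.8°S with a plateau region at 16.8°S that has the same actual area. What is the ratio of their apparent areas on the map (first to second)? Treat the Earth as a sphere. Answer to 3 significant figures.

2.90

On Mercator, area is exaggerated by sec²φ = 1/cos²φ.
At 55.8°: sec²(55.8°) = 1/0.5621² = 3.165.
At 16.8°: sec²(16.8°) = 1/0.9573² = 1.091.
Ratio = 3.165/1.091 = cos²(16.8°)/cos²(55.8°) ≈ 2.90.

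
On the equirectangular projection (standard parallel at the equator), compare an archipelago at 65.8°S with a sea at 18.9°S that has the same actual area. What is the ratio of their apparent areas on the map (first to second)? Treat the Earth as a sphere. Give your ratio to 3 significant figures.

2.31

Plate carrée maps x = Rλ, y = Rφ. The meridian scale is h = 1 and the parallel scale is k = 1/cos φ = sec φ.
Areal scale at 65.8°: h·k = 1.000 × 2.439 = 2.439.
Areal scale at 18.9°: h·k = 1.000 × 1.057 = 1.057.
Ratio = 2.439/1.057 ≈ 2.31.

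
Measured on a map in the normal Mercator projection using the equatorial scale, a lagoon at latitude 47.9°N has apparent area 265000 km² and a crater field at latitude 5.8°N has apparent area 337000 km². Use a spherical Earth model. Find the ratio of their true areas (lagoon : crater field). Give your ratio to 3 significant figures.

0.357

Since Mercator area scale is 1/cos²φ, the true area equals the apparent area multiplied by cos²φ.
True area of lagoon: 265000 × cos²(47.9°) = 265000 × 0.4495 = 119100 km².
True area of crater field: 337000 × cos²(5.8°) = 337000 × 0.9898 = 333600 km².
Ratio = 119100 / 333600 ≈ 0.357.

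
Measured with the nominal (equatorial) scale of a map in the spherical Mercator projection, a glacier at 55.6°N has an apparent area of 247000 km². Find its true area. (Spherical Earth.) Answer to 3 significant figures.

78800 km²

The Mercator projection is conformal; its linear scale factor is the same in every direction and equals sec φ = 1/cos φ.
Areal scale = k² = sec²φ = 1/cos²(55.6°) = 1/0.5650² = 3.133.
True area = apparent / (areal scale) = 247000 / 3.133 ≈ 78800 km².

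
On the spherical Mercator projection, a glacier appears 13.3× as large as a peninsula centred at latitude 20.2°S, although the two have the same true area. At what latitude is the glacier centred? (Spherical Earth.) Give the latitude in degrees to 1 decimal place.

75.1°

On Mercator, (apparent₁)/(apparent₂) = sec²φ₁ / sec²φ₂ when true areas are equal.
cos²φ₂ / cos²φ₁ = 13.3  ⇒  cos φ₁ = cos 20.2° / √13.3 = 0.9385/3.647 = 0.2573.
φ₁ = arccos(0.2573) ≈ 75.1°.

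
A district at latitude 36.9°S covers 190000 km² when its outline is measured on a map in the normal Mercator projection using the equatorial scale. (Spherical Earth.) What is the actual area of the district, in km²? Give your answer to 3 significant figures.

122000 km²

The Mercator projection is conformal; its linear scale factor is the same in every direction and equals sec φ = 1/cos φ.
Areal scale = k² = sec²φ = 1/cos²(36.9°) = 1/0.7997² = 1.564.
True area = apparent / (areal scale) = 190000 / 1.564 ≈ 122000 km².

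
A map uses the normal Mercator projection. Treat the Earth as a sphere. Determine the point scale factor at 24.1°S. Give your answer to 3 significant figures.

The Mercator projection is conformal; its linear scale factor is the same in every direction and equals sec φ = 1/cos φ.
k = 1/cos 24.1° = 1/0.9128 = 1.095.

1.10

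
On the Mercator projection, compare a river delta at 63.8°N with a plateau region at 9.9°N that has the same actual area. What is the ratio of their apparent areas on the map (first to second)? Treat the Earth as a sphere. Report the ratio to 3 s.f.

4.98

On Mercator, area is exaggerated by sec²φ = 1/cos²φ.
At 63.8°: sec²(63.8°) = 1/0.4415² = 5.130.
At 9.9°: sec²(9.9°) = 1/0.9851² = 1.030.
Ratio = 5.130/1.030 = cos²(9.9°)/cos²(63.8°) ≈ 4.98.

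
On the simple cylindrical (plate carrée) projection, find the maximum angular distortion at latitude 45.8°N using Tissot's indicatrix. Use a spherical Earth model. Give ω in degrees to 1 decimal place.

In the plate carrée (x = Rλ, y = Rφ), meridians are true-scale (h = 1) and parallels are stretched by k = sec φ.
At 45.8°: h = 1.000, k = 1.434; principal scales a = 1.434, b = 1.000.
sin(ω/2) = (a − b)/(a + b) = 0.4344/2.434 = 0.1784, so ω = 2 arcsin(0.1784) ≈ 20.6°.

20.6°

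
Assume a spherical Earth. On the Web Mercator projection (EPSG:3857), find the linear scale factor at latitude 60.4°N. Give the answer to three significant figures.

2.02

The Mercator projection is conformal; its linear scale factor is the same in every direction and equals sec φ = 1/cos φ.
k = 1/cos 60.4° = 1/0.4939 = 2.025.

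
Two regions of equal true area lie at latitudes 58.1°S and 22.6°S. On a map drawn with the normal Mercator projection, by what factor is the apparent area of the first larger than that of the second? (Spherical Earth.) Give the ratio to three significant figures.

3.05

Mercator is conformal with k = sec φ, so areal scale = k² = sec²φ.
At 58.1°: sec²(58.1°) = 1/0.5284² = 3.581.
At 22.6°: sec²(22.6°) = 1/0.9232² = 1.173.
Ratio = 3.581/1.173 = cos²(22.6°)/cos²(58.1°) ≈ 3.05.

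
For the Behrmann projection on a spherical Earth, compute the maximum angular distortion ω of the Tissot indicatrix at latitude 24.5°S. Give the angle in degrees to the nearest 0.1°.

Behrmann is a cylindrical equal-area projection with standard parallels at ±30°. For cylindrical equal-area with standard parallel φ₀, h = cos φ / cos φ₀ and k = cos φ₀ / cos φ, so h·k = 1.
At 24.5°: h = 1.051, k = 0.9517; principal scales a = 1.051, b = 0.9517.
sin(ω/2) = (a − b)/(a + b) = 0.09902/2.002 = 0.04945, so ω = 2 arcsin(0.04945) ≈ 5.7°.

5.7°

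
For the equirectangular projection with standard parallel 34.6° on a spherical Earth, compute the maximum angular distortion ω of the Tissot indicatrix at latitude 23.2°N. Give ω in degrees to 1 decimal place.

With standard parallel φ₀ = 34.6°, the equirectangular projection gives x = Rλ cos φ₀, y = Rφ, so h = 1 and k = cos 34.6° / cos φ.
At 23.2°: h = 1.000, k = 0.8956; principal scales a = 1.000, b = 0.8956.
sin(ω/2) = (a − b)/(a + b) = 0.1044/1.896 = 0.05510, so ω = 2 arcsin(0.05510) ≈ 6.3°.

6.3°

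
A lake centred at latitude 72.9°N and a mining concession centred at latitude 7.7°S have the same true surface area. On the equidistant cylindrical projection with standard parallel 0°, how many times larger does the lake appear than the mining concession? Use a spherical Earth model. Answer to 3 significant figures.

In the plate carrée (x = Rλ, y = Rφ), meridians are true-scale (h = 1) and parallels are stretched by k = sec φ.
Areal scale at 72.9°: h·k = 1.000 × 3.401 = 3.401.
Areal scale at 7.7°: h·k = 1.000 × 1.009 = 1.009.
Ratio = 3.401/1.009 ≈ 3.37.

3.37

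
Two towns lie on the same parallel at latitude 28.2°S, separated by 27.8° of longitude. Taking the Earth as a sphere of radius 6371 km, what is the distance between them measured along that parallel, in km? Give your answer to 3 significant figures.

2720 km

Arc length along a parallel = R cos φ · Δλ (with Δλ in radians).
= 6371 × cos 28.2° × (27.8° × π/180) = 6371 × 0.8813 × 0.4852 ≈ 2720 km.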